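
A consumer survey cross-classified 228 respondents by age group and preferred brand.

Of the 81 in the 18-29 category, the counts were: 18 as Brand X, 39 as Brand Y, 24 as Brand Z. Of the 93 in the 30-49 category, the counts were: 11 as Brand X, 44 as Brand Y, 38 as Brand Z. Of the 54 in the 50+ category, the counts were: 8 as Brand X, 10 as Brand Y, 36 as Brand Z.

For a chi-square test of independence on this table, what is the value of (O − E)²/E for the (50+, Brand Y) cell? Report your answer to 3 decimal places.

6.566

Row total (50+) = 54; column total (Brand Y) = 93; N = 228.
Expected count E = 54 × 93 / 228 = 22.0263.
Contribution = (O − E)²/E = (10 − 22.0263)² / 22.0263 = 6.566.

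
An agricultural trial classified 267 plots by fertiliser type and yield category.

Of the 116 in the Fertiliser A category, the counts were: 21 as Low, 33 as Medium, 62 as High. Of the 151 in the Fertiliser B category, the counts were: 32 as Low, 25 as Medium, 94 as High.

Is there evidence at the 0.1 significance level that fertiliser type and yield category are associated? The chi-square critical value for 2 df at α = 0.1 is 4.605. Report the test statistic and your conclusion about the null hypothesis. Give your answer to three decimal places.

Row totals: 116, 151. Column totals: 53, 58, 156. Grand total N = 267.
Expected counts (row total × column total / N):
  Fertiliser A, Low: 116×53/267 = 23.0262
  Fertiliser A, Medium: 116×58/267 = 25.1985
  Fertiliser A, High: 116×156/267 = 67.7753
  Fertiliser B, Low: 151×53/267 = 29.9738
  Fertiliser B, Medium: 151×58/267 = 32.8015
  Fertiliser B, High: 151×156/267 = 88.2247
Contributions (O − E)²/E:
  (21 − 23.0262)²/23.0262 = 0.1783
  (33 − 25.1985)²/25.1985 = 2.4154
  (62 − 67.7753)²/67.7753 = 0.4921
  (32 − 29.9738)²/29.9738 = 0.1370
  (25 − 32.8015)²/32.8015 = 1.8555
  (94 − 88.2247)²/88.2247 = 0.3781
χ² = 0.1783 + 2.4154 + 0.4921 + 0.1370 + 1.8555 + 0.3781 = 5.456
df = (2−1)(3−1) = 2. Since 5.456 > 4.605, reject the null hypothesis of independence at α = 0.1.

5.456; reject H₀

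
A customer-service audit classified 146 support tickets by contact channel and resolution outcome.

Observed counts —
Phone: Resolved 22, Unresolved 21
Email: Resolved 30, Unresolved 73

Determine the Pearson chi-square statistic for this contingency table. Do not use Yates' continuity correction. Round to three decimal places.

6.424

Row totals: 43, 103. Column totals: 52, 94. Grand total N = 146.
Expected counts (row total × column total / N):
  Phone, Resolved: 43×52/146 = 15.3151
  Phone, Unresolved: 43×94/146 = 27.6849
  Email, Resolved: 103×52/146 = 36.6849
  Email, Unresolved: 103×94/146 = 66.3151
Contributions (O − E)²/E:
  (22 − 15.3151)²/15.3151 = 2.9179
  (21 − 27.6849)²/27.6849 = 1.6142
  (30 − 36.6849)²/36.6849 = 1.2182
  (73 − 66.3151)²/66.3151 = 0.6739
χ² = 2.9179 + 1.6142 + 1.2182 + 0.6739 = 6.424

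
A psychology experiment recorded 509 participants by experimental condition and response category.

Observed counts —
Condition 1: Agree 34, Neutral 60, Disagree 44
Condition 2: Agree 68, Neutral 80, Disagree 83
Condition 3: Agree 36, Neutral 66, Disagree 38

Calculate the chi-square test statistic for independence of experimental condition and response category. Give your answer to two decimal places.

Row totals: 138, 231, 140. Column totals: 138, 206, 165. Grand total N = 509.
Expected counts (row total × column total / N):
  Condition 1, Agree: 138×138/509 = 37.415
  Condition 1, Neutral: 138×206/509 = 55.851
  Condition 1, Disagree: 138×165/509 = 44.735
  Condition 2, Agree: 231×138/509 = 62.629
  Condition 2, Neutral: 231×206/509 = 93.489
  Condition 2, Disagree: 231×165/509 = 74.882
  Condition 3, Agree: 140×138/509 = 37.957
  Condition 3, Neutral: 140×206/509 = 56.660
  Condition 3, Disagree: 140×165/509 = 45.383
Contributions (O − E)²/E:
  (34 − 37.415)²/37.415 = 0.3117
  (60 − 55.851)²/55.851 = 0.3082
  (44 − 44.735)²/44.735 = 0.0121
  (68 − 62.629)²/62.629 = 0.4606
  (80 − 93.489)²/93.489 = 1.9463
  (83 − 74.882)²/74.882 = 0.8801
  (36 − 37.957)²/37.957 = 0.1009
  (66 − 56.660)²/56.660 = 1.5396
  (38 − 45.383)²/45.383 = 1.2011
χ² = 0.3117 + 0.3082 + 0.0121 + 0.4606 + 1.9463 + 0.8801 + 0.1009 + 1.5396 + 1.2011 = 6.76

6.76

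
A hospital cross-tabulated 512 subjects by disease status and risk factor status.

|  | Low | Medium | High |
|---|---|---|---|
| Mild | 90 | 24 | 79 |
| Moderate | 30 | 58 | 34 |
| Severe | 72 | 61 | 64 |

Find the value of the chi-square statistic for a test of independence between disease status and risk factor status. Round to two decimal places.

Row totals: 193, 122, 197. Column totals: 192, 143, 177. Grand total N = 512.
Expected counts (row total × column total / N):
  Mild, Low: 193×192/512 = 72.375
  Mild, Medium: 193×143/512 = 53.904
  Mild, High: 193×177/512 = 66.721
  Moderate, Low: 122×192/512 = 45.750
  Moderate, Medium: 122×143/512 = 34.074
  Moderate, High: 122×177/512 = 42.176
  Severe, Low: 197×192/512 = 73.875
  Severe, Medium: 197×143/512 = 55.021
  Severe, High: 197×177/512 = 68.104
Contributions (O − E)²/E:
  (90 − 72.375)²/72.375 = 4.2921
  (24 − 53.904)²/53.904 = 16.5897
  (79 − 66.721)²/66.721 = 2.2598
  (30 − 45.750)²/45.750 = 5.4221
  (58 − 34.074)²/34.074 = 16.8003
  (34 − 42.176)²/42.176 = 1.5850
  (72 − 73.875)²/73.875 = 0.0476
  (61 − 55.021)²/55.021 = 0.6497
  (64 − 68.104)²/68.104 = 0.2473
χ² = 4.2921 + 16.5897 + 2.2598 + 5.4221 + 16.8003 + 1.5850 + 0.0476 + 0.6497 + 0.2473 = 47.89

47.89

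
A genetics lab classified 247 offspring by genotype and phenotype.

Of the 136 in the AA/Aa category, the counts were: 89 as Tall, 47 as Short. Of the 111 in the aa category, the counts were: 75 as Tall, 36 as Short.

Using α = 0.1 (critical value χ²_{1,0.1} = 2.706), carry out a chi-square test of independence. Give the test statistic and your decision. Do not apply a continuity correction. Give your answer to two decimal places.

Row totals: 136, 111. Column totals: 164, 83. Grand total N = 247.
Expected counts (row total × column total / N):
  AA/Aa, Tall: 136×164/247 = 90.300
  AA/Aa, Short: 136×83/247 = 45.700
  aa, Tall: 111×164/247 = 73.700
  aa, Short: 111×83/247 = 37.300
Contributions (O − E)²/E:
  (89 − 90.300)²/90.300 = 0.0187
  (47 − 45.700)²/45.700 = 0.0370
  (75 − 73.700)²/73.700 = 0.0229
  (36 − 37.300)²/37.300 = 0.0453
χ² = 0.0187 + 0.0370 + 0.0229 + 0.0453 = 0.12
df = (2−1)(2−1) = 1. Since 0.12 < 2.706, fail to reject the null hypothesis of independence at α = 0.1.

0.12; fail to reject H₀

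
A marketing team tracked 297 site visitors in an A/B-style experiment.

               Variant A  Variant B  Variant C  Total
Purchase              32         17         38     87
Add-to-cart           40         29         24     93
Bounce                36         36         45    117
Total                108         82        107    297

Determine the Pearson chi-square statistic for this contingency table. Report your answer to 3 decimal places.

Grand total N = 297.
Expected counts (row total × column total / N):
  Purchase, Variant A: 87×108/297 = 31.63636
  Purchase, Variant B: 87×82/297 = 24.02020
  Purchase, Variant C: 87×107/297 = 31.34343
  Add-to-cart, Variant A: 93×108/297 = 33.81818
  Add-to-cart, Variant B: 93×82/297 = 25.67677
  Add-to-cart, Variant C: 93×107/297 = 33.50505
  Bounce, Variant A: 117×108/297 = 42.54545
  Bounce, Variant B: 117×82/297 = 32.30303
  Bounce, Variant C: 117×107/297 = 42.15152
Contributions (O − E)²/E:
  (32 − 31.63636)²/31.63636 = 0.0042
  (17 − 24.02020)²/24.02020 = 2.0517
  (38 − 31.34343)²/31.34343 = 1.4137
  (40 − 33.81818)²/33.81818 = 1.1300
  (29 − 25.67677)²/25.67677 = 0.4301
  (24 − 33.50505)²/33.50505 = 2.6965
  (36 − 42.54545)²/42.54545 = 1.0070
  (36 − 32.30303)²/32.30303 = 0.4231
  (45 − 42.15152)²/42.15152 = 0.1925
χ² = 0.0042 + 2.0517 + 1.4137 + 1.1300 + 0.4301 + 2.6965 + 1.0070 + 0.4231 + 0.1925 = 9.349

9.349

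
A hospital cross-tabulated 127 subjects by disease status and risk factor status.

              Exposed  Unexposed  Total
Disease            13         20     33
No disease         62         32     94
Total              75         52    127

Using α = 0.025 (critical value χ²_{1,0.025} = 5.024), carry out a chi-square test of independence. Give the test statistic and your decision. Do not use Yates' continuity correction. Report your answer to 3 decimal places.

Grand total N = 127.
Expected counts (row total × column total / N):
  Disease, Exposed: 33×75/127 = 19.4882
  Disease, Unexposed: 33×52/127 = 13.5118
  No disease, Exposed: 94×75/127 = 55.5118
  No disease, Unexposed: 94×52/127 = 38.4882
Contributions (O − E)²/E:
  (13 − 19.4882)²/19.4882 = 2.1601
  (20 − 13.5118)²/13.5118 = 3.1156
  (62 − 55.5118)²/55.5118 = 0.7583
  (32 − 38.4882)²/38.4882 = 1.0938
χ² = 2.1601 + 3.1156 + 0.7583 + 1.0938 = 7.128
df = (2−1)(2−1) = 1. Since 7.128 > 5.024, reject the null hypothesis of independence at α = 0.025.

7.128; reject H₀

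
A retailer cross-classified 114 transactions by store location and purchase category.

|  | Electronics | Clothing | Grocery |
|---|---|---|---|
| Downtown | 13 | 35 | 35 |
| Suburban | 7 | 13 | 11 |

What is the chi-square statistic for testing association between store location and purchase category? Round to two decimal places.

0.87

Row totals: 83, 31. Column totals: 20, 48, 46. Grand total N = 114.
Expected counts (row total × column total / N):
  Downtown, Electronics: 83×20/114 = 14.561
  Downtown, Clothing: 83×48/114 = 34.947
  Downtown, Grocery: 83×46/114 = 33.491
  Suburban, Electronics: 31×20/114 = 5.439
  Suburban, Clothing: 31×48/114 = 13.053
  Suburban, Grocery: 31×46/114 = 12.509
Contributions (O − E)²/E:
  (13 − 14.561)²/14.561 = 0.1673
  (35 − 34.947)²/34.947 = 0.0001
  (35 − 33.491)²/33.491 = 0.0680
  (7 − 5.439)²/5.439 = 0.4480
  (13 − 13.053)²/13.053 = 0.0002
  (11 − 12.509)²/12.509 = 0.1820
χ² = 0.1673 + 0.0001 + 0.0680 + 0.4480 + 0.0002 + 0.1820 = 0.87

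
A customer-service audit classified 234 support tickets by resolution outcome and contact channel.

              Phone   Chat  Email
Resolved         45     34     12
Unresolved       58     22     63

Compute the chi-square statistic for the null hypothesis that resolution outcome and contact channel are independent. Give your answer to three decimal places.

Row totals: 91, 143. Column totals: 103, 56, 75. Grand total N = 234.
Expected counts (row total × column total / N):
  Resolved, Phone: 91×103/234 = 40.0556
  Resolved, Chat: 91×56/234 = 21.7778
  Resolved, Email: 91×75/234 = 29.1667
  Unresolved, Phone: 143×103/234 = 62.9444
  Unresolved, Chat: 143×56/234 = 34.2222
  Unresolved, Email: 143×75/234 = 45.8333
Contributions (O − E)²/E:
  (45 − 40.0556)²/40.0556 = 0.6103
  (34 − 21.7778)²/21.7778 = 6.8594
  (12 − 29.1667)²/29.1667 = 10.1038
  (58 − 62.9444)²/62.9444 = 0.3884
  (22 − 34.2222)²/34.2222 = 4.3651
  (63 − 45.8333)²/45.8333 = 6.4297
χ² = 0.6103 + 6.8594 + 10.1038 + 0.3884 + 4.3651 + 6.4297 = 28.757

28.757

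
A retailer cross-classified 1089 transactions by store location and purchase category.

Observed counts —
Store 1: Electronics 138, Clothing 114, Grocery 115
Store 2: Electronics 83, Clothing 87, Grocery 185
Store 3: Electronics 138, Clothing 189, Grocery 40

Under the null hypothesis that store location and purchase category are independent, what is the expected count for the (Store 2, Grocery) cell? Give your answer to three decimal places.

Row total (Store 2) = 355; column total (Grocery) = 340; grand total N = 1089.
Expected count = (row total × column total) / N = 355 × 340 / 1089 = 110.836.

110.836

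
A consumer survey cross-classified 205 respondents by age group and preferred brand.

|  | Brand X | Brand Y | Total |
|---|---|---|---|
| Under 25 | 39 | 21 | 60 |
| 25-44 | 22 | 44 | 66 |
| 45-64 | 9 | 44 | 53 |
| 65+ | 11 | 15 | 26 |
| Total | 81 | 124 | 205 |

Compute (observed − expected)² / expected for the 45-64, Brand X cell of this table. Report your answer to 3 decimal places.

6.809

Row total (45-64) = 53; column total (Brand X) = 81; N = 205.
Expected count E = 53 × 81 / 205 = 20.94146.
Contribution = (O − E)²/E = (9 − 20.94146)² / 20.94146 = 6.809.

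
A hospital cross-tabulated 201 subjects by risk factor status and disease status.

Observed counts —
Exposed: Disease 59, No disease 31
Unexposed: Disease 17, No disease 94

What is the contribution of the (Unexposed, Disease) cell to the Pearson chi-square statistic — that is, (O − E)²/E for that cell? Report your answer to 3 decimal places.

Row total (Unexposed) = 111; column total (Disease) = 76; N = 201.
Expected count E = 111 × 76 / 201 = 41.9701.
Contribution = (O − E)²/E = (17 − 41.9701)² / 41.9701 = 14.856.

14.856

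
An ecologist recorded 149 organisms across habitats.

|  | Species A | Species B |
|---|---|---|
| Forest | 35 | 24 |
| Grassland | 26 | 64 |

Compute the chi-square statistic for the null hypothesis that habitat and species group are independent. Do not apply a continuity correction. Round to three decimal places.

13.651

Row totals: 59, 90. Column totals: 61, 88. Grand total N = 149.
Expected counts (row total × column total / N):
  Forest, Species A: 59×61/149 = 24.1544
  Forest, Species B: 59×88/149 = 34.8456
  Grassland, Species A: 90×61/149 = 36.8456
  Grassland, Species B: 90×88/149 = 53.1544
Contributions (O − E)²/E:
  (35 − 24.1544)²/24.1544 = 4.8698
  (24 − 34.8456)²/34.8456 = 3.3757
  (26 − 36.8456)²/36.8456 = 3.1924
  (64 − 53.1544)²/53.1544 = 2.2129
χ² = 4.8698 + 3.3757 + 3.1924 + 2.2129 = 13.651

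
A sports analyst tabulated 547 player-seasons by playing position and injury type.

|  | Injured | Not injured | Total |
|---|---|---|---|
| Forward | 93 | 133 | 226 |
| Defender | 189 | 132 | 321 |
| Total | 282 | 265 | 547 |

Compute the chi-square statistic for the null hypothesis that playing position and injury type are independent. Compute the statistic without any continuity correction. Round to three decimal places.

Grand total N = 547.
Expected counts (row total × column total / N):
  Forward, Injured: 226×282/547 = 116.5119
  Forward, Not injured: 226×265/547 = 109.4881
  Defender, Injured: 321×282/547 = 165.4881
  Defender, Not injured: 321×265/547 = 155.5119
Contributions (O − E)²/E:
  (93 − 116.5119)²/116.5119 = 4.7447
  (133 − 109.4881)²/109.4881 = 5.0490
  (189 − 165.4881)²/165.4881 = 3.3405
  (132 − 155.5119)²/155.5119 = 3.5548
χ² = 4.7447 + 5.0490 + 3.3405 + 3.5548 = 16.689

16.689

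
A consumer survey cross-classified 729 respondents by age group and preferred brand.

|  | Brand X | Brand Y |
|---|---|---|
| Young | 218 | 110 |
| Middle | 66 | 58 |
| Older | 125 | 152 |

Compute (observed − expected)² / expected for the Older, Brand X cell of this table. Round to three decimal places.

5.950

Row total (Older) = 277; column total (Brand X) = 409; N = 729.
Expected count E = 277 × 409 / 729 = 155.4088.
Contribution = (O − E)²/E = (125 − 155.4088)² / 155.4088 = 5.950.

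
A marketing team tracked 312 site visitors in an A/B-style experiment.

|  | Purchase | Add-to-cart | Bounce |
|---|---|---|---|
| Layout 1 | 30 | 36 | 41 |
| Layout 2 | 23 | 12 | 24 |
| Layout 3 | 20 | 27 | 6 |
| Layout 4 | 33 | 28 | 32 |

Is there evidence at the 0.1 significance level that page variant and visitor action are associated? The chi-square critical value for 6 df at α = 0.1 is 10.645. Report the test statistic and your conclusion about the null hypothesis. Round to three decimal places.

Row totals: 107, 59, 53, 93. Column totals: 106, 103, 103. Grand total N = 312.
Expected counts (row total × column total / N):
  Layout 1, Purchase: 107×106/312 = 36.3526
  Layout 1, Add-to-cart: 107×103/312 = 35.3237
  Layout 1, Bounce: 107×103/312 = 35.3237
  Layout 2, Purchase: 59×106/312 = 20.0449
  Layout 2, Add-to-cart: 59×103/312 = 19.4776
  Layout 2, Bounce: 59×103/312 = 19.4776
  Layout 3, Purchase: 53×106/312 = 18.0064
  Layout 3, Add-to-cart: 53×103/312 = 17.4968
  Layout 3, Bounce: 53×103/312 = 17.4968
  Layout 4, Purchase: 93×106/312 = 31.5962
  Layout 4, Add-to-cart: 93×103/312 = 30.7019
  Layout 4, Bounce: 93×103/312 = 30.7019
Contributions (O − E)²/E:
  (30 − 36.3526)²/36.3526 = 1.1101
  (36 − 35.3237)²/35.3237 = 0.0129
  (41 − 35.3237)²/35.3237 = 0.9121
  (23 − 20.0449)²/20.0449 = 0.4357
  (12 − 19.4776)²/19.4776 = 2.8707
  (24 − 19.4776)²/19.4776 = 1.0500
  (20 − 18.0064)²/18.0064 = 0.2207
  (27 − 17.4968)²/17.4968 = 5.1616
  (6 − 17.4968)²/17.4968 = 7.5543
  (33 − 31.5962)²/31.5962 = 0.0624
  (28 − 30.7019)²/30.7019 = 0.2378
  (32 − 30.7019)²/30.7019 = 0.0549
χ² = 1.1101 + 0.0129 + 0.9121 + 0.4357 + 2.8707 + 1.0500 + 0.2207 + 5.1616 + 7.5543 + 0.0624 + 0.2378 + 0.0549 = 19.683
df = (4−1)(3−1) = 6. Since 19.683 > 10.645, reject the null hypothesis of independence at α = 0.1.

19.683; reject H₀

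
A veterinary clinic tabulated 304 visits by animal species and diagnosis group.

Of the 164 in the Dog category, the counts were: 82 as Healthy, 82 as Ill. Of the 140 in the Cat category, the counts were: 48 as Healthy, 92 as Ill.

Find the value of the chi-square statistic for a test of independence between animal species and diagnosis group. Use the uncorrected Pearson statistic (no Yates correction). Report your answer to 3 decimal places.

Row totals: 164, 140. Column totals: 130, 174. Grand total N = 304.
Expected counts (row total × column total / N):
  Dog, Healthy: 164×130/304 = 70.13158
  Dog, Ill: 164×174/304 = 93.86842
  Cat, Healthy: 140×130/304 = 59.86842
  Cat, Ill: 140×174/304 = 80.13158
Contributions (O − E)²/E:
  (82 − 70.13158)²/70.13158 = 2.0085
  (82 − 93.86842)²/93.86842 = 1.5006
  (48 − 59.86842)²/59.86842 = 2.3528
  (92 − 80.13158)²/80.13158 = 1.7579
χ² = 2.0085 + 1.5006 + 2.3528 + 1.7579 = 7.620

7.620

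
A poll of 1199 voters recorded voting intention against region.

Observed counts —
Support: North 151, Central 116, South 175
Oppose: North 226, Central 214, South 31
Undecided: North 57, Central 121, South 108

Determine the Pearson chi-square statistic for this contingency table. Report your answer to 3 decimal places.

Row totals: 442, 471, 286. Column totals: 434, 451, 314. Grand total N = 1199.
Expected counts (row total × column total / N):
  Support, North: 442×434/1199 = 159.9900
  Support, Central: 442×451/1199 = 166.2569
  Support, South: 442×314/1199 = 115.7531
  Oppose, North: 471×434/1199 = 170.4871
  Oppose, Central: 471×451/1199 = 177.1651
  Oppose, South: 471×314/1199 = 123.3478
  Undecided, North: 286×434/1199 = 103.5229
  Undecided, Central: 286×451/1199 = 107.5780
  Undecided, South: 286×314/1199 = 74.8991
Contributions (O − E)²/E:
  (151 − 159.9900)²/159.9900 = 0.5052
  (116 − 166.2569)²/166.2569 = 15.1919
  (175 − 115.7531)²/115.7531 = 30.3248
  (226 − 170.4871)²/170.4871 = 18.0757
  (214 − 177.1651)²/177.1651 = 7.6584
  (31 − 123.3478)²/123.3478 = 69.1388
  (57 − 103.5229)²/103.5229 = 20.9073
  (121 − 107.5780)²/107.5780 = 1.6746
  (108 − 74.8991)²/74.8991 = 14.6286
χ² = 0.5052 + 15.1919 + 30.3248 + 18.0757 + 7.6584 + 69.1388 + 20.9073 + 1.6746 + 14.6286 = 178.105

178.105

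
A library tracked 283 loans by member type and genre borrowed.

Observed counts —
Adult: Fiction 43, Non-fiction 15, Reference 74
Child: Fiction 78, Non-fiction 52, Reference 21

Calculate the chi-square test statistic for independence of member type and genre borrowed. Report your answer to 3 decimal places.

Row totals: 132, 151. Column totals: 121, 67, 95. Grand total N = 283.
Expected counts (row total × column total / N):
  Adult, Fiction: 132×121/283 = 56.4382
  Adult, Non-fiction: 132×67/283 = 31.2509
  Adult, Reference: 132×95/283 = 44.3110
  Child, Fiction: 151×121/283 = 64.5618
  Child, Non-fiction: 151×67/283 = 35.7491
  Child, Reference: 151×95/283 = 50.6890
Contributions (O − E)²/E:
  (43 − 56.4382)²/56.4382 = 3.1997
  (15 − 31.2509)²/31.2509 = 8.4507
  (74 − 44.3110)²/44.3110 = 19.8921
  (78 − 64.5618)²/64.5618 = 2.7971
  (52 − 35.7491)²/35.7491 = 7.3874
  (21 − 50.6890)²/50.6890 = 17.3891
χ² = 3.1997 + 8.4507 + 19.8921 + 2.7971 + 7.3874 + 17.3891 = 59.116

59.116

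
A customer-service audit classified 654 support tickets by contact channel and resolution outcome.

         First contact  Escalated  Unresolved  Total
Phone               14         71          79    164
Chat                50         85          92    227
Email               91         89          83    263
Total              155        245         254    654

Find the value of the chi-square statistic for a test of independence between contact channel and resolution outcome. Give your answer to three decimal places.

39.207

Grand total N = 654.
Expected counts (row total × column total / N):
  Phone, First contact: 164×155/654 = 38.8685
  Phone, Escalated: 164×245/654 = 61.4373
  Phone, Unresolved: 164×254/654 = 63.6942
  Chat, First contact: 227×155/654 = 53.7997
  Chat, Escalated: 227×245/654 = 85.0382
  Chat, Unresolved: 227×254/654 = 88.1621
  Email, First contact: 263×155/654 = 62.3318
  Email, Escalated: 263×245/654 = 98.5245
  Email, Unresolved: 263×254/654 = 102.1437
Contributions (O − E)²/E:
  (14 − 38.8685)²/38.8685 = 15.9111
  (71 − 61.4373)²/61.4373 = 1.4884
  (79 − 63.6942)²/63.6942 = 3.6780
  (50 − 53.7997)²/53.7997 = 0.2684
  (85 − 85.0382)²/85.0382 = 0.0000
  (92 − 88.1621)²/88.1621 = 0.1671
  (91 − 62.3318)²/62.3318 = 13.1853
  (89 − 98.5245)²/98.5245 = 0.9207
  (83 − 102.1437)²/102.1437 = 3.5879
χ² = 15.9111 + 1.4884 + 3.6780 + 0.2684 + 0.0000 + 0.1671 + 13.1853 + 0.9207 + 3.5879 = 39.207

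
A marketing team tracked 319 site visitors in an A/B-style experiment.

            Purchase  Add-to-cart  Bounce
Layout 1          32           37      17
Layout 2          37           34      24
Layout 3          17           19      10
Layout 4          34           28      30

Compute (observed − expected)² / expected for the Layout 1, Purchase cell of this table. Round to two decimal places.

0.00

Row total (Layout 1) = 86; column total (Purchase) = 120; N = 319.
Expected count E = 86 × 120 / 319 = 32.351.
Contribution = (O − E)²/E = (32 − 32.351)² / 32.351 = 0.00.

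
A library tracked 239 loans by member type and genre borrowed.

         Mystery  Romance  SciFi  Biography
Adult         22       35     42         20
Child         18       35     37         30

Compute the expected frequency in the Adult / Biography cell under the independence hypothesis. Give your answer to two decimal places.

Row total (Adult) = 119; column total (Biography) = 50; grand total N = 239.
Expected count = (row total × column total) / N = 119 × 50 / 239 = 24.90.

24.90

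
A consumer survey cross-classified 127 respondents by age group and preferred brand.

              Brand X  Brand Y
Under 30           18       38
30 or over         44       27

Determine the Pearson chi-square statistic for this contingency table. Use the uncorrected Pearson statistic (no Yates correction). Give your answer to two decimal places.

11.15

Row totals: 56, 71. Column totals: 62, 65. Grand total N = 127.
Expected counts (row total × column total / N):
  Under 30, Brand X: 56×62/127 = 27.339
  Under 30, Brand Y: 56×65/127 = 28.661
  30 or over, Brand X: 71×62/127 = 34.661
  30 or over, Brand Y: 71×65/127 = 36.339
Contributions (O − E)²/E:
  (18 − 27.339)²/27.339 = 3.1902
  (38 − 28.661)²/28.661 = 3.0431
  (44 − 34.661)²/34.661 = 2.5163
  (27 − 36.339)²/36.339 = 2.4001
χ² = 3.1902 + 3.0431 + 2.5163 + 2.4001 = 11.15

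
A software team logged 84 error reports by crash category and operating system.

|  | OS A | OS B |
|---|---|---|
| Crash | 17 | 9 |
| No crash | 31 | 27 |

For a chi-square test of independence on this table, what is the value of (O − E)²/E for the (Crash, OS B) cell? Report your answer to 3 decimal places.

0.412

Row total (Crash) = 26; column total (OS B) = 36; N = 84.
Expected count E = 26 × 36 / 84 = 11.14286.
Contribution = (O − E)²/E = (9 − 11.14286)² / 11.14286 = 0.412.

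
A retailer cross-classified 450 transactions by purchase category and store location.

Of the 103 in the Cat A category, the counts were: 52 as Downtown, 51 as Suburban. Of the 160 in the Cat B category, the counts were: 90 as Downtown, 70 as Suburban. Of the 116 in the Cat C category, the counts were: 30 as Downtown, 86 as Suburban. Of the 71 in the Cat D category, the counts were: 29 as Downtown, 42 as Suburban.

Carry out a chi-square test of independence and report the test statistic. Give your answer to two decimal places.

Row totals: 103, 160, 116, 71. Column totals: 201, 249. Grand total N = 450.
Expected counts (row total × column total / N):
  Cat A, Downtown: 103×201/450 = 46.007
  Cat A, Suburban: 103×249/450 = 56.993
  Cat B, Downtown: 160×201/450 = 71.467
  Cat B, Suburban: 160×249/450 = 88.533
  Cat C, Downtown: 116×201/450 = 51.813
  Cat C, Suburban: 116×249/450 = 64.187
  Cat D, Downtown: 71×201/450 = 31.713
  Cat D, Suburban: 71×249/450 = 39.287
Contributions (O − E)²/E:
  (52 − 46.007)²/46.007 = 0.7807
  (51 − 56.993)²/56.993 = 0.6302
  (90 − 71.467)²/71.467 = 4.8060
  (70 − 88.533)²/88.533 = 3.8796
  (30 − 51.813)²/51.813 = 9.1832
  (86 − 64.187)²/64.187 = 7.4128
  (29 − 31.713)²/31.713 = 0.2321
  (42 − 39.287)²/39.287 = 0.1873
χ² = 0.7807 + 0.6302 + 4.8060 + 3.8796 + 9.1832 + 7.4128 + 0.2321 + 0.1873 = 27.11

27.11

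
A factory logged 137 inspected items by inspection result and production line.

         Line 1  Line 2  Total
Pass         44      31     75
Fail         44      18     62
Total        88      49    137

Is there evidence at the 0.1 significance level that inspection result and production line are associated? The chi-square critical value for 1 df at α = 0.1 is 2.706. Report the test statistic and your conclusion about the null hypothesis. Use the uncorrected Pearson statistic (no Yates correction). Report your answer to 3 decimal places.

2.236; fail to reject H₀

Grand total N = 137.
Expected counts (row total × column total / N):
  Pass, Line 1: 75×88/137 = 48.1752
  Pass, Line 2: 75×49/137 = 26.8248
  Fail, Line 1: 62×88/137 = 39.8248
  Fail, Line 2: 62×49/137 = 22.1752
Contributions (O − E)²/E:
  (44 − 48.1752)²/48.1752 = 0.3619
  (31 − 26.8248)²/26.8248 = 0.6499
  (44 − 39.8248)²/39.8248 = 0.4377
  (18 − 22.1752)²/22.1752 = 0.7861
χ² = 0.3619 + 0.6499 + 0.4377 + 0.7861 = 2.236
df = (2−1)(2−1) = 1. Since 2.236 < 2.706, fail to reject the null hypothesis of independence at α = 0.1.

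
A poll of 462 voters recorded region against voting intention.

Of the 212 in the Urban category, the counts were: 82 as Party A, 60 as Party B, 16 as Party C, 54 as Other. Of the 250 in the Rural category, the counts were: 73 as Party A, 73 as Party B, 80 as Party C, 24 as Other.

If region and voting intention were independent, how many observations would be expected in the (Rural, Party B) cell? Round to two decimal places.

Row total (Rural) = 250; column total (Party B) = 133; grand total N = 462.
Expected count = (row total × column total) / N = 250 × 133 / 462 = 71.97.

71.97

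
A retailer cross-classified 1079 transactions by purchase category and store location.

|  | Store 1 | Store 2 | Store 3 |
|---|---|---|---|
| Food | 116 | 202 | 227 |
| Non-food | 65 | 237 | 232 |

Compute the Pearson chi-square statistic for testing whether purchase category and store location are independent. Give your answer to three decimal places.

Row totals: 545, 534. Column totals: 181, 439, 459. Grand total N = 1079.
Expected counts (row total × column total / N):
  Food, Store 1: 545×181/1079 = 91.4226
  Food, Store 2: 545×439/1079 = 221.7377
  Food, Store 3: 545×459/1079 = 231.8397
  Non-food, Store 1: 534×181/1079 = 89.5774
  Non-food, Store 2: 534×439/1079 = 217.2623
  Non-food, Store 3: 534×459/1079 = 227.1603
Contributions (O − E)²/E:
  (116 − 91.4226)²/91.4226 = 6.6072
  (202 − 221.7377)²/221.7377 = 1.7569
  (227 − 231.8397)²/231.8397 = 0.1010
  (65 − 89.5774)²/89.5774 = 6.7433
  (237 − 217.2623)²/217.2623 = 1.7931
  (232 − 227.1603)²/227.1603 = 0.1031
χ² = 6.6072 + 1.7569 + 0.1010 + 6.7433 + 1.7931 + 0.1031 = 17.105

17.105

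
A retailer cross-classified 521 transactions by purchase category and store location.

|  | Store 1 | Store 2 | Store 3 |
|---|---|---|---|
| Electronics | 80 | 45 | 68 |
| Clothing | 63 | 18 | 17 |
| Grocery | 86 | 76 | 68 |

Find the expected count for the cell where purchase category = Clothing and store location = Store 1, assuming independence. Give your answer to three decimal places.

43.075

Row total (Clothing) = 98; column total (Store 1) = 229; grand total N = 521.
Expected count = (row total × column total) / N = 98 × 229 / 521 = 43.075.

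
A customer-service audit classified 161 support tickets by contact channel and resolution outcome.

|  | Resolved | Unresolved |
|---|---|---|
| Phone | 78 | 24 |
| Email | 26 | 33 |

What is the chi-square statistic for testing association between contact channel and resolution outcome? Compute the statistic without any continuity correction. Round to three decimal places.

17.161

Row totals: 102, 59. Column totals: 104, 57. Grand total N = 161.
Expected counts (row total × column total / N):
  Phone, Resolved: 102×104/161 = 65.8882
  Phone, Unresolved: 102×57/161 = 36.1118
  Email, Resolved: 59×104/161 = 38.1118
  Email, Unresolved: 59×57/161 = 20.8882
Contributions (O − E)²/E:
  (78 − 65.8882)²/65.8882 = 2.2264
  (24 − 36.1118)²/36.1118 = 4.0623
  (26 − 38.1118)²/38.1118 = 3.8491
  (33 − 20.8882)²/20.8882 = 7.0229
χ² = 2.2264 + 4.0623 + 3.8491 + 7.0229 = 17.161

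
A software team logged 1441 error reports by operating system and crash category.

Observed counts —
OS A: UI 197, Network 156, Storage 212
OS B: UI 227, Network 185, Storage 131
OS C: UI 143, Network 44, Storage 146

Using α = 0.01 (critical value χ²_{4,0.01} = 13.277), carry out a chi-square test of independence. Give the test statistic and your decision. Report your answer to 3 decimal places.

Row totals: 565, 543, 333. Column totals: 567, 385, 489. Grand total N = 1441.
Expected counts (row total × column total / N):
  OS A, UI: 565×567/1441 = 222.3144
  OS A, Network: 565×385/1441 = 150.9542
  OS A, Storage: 565×489/1441 = 191.7314
  OS B, UI: 543×567/1441 = 213.6579
  OS B, Network: 543×385/1441 = 145.0763
  OS B, Storage: 543×489/1441 = 184.2658
  OS C, UI: 333×567/1441 = 131.0278
  OS C, Network: 333×385/1441 = 88.9695
  OS C, Storage: 333×489/1441 = 113.0028
Contributions (O − E)²/E:
  (197 − 222.3144)²/222.3144 = 2.8825
  (156 − 150.9542)²/150.9542 = 0.1687
  (212 − 191.7314)²/191.7314 = 2.1427
  (227 − 213.6579)²/213.6579 = 0.8332
  (185 − 145.0763)²/145.0763 = 10.9866
  (131 − 184.2658)²/184.2658 = 15.3976
  (143 − 131.0278)²/131.0278 = 1.0939
  (44 − 88.9695)²/88.9695 = 22.7298
  (146 − 113.0028)²/113.0028 = 9.6353
χ² = 2.8825 + 0.1687 + 2.1427 + 0.8332 + 10.9866 + 15.3976 + 1.0939 + 22.7298 + 9.6353 = 65.870
df = (3−1)(3−1) = 4. Since 65.870 > 13.277, reject the null hypothesis of independence at α = 0.01.

65.870; reject H₀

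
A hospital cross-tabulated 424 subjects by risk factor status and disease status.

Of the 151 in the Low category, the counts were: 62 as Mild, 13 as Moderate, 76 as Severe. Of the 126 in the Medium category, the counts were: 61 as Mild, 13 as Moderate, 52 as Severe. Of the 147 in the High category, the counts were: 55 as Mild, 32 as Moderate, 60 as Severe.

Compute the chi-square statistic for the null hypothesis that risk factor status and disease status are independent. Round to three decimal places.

14.815

Row totals: 151, 126, 147. Column totals: 178, 58, 188. Grand total N = 424.
Expected counts (row total × column total / N):
  Low, Mild: 151×178/424 = 63.3915
  Low, Moderate: 151×58/424 = 20.6557
  Low, Severe: 151×188/424 = 66.9528
  Medium, Mild: 126×178/424 = 52.8962
  Medium, Moderate: 126×58/424 = 17.2358
  Medium, Severe: 126×188/424 = 55.8679
  High, Mild: 147×178/424 = 61.7123
  High, Moderate: 147×58/424 = 20.1085
  High, Severe: 147×188/424 = 65.1792
Contributions (O − E)²/E:
  (62 − 63.3915)²/63.3915 = 0.0305
  (13 − 20.6557)²/20.6557 = 2.8375
  (76 − 66.9528)²/66.9528 = 1.2225
  (61 − 52.8962)²/52.8962 = 1.2415
  (13 − 17.2358)²/17.2358 = 1.0410
  (52 − 55.8679)²/55.8679 = 0.2678
  (55 − 61.7123)²/61.7123 = 0.7301
  (32 − 20.1085)²/20.1085 = 7.0322
  (60 − 65.1792)²/65.1792 = 0.4115
χ² = 0.0305 + 2.8375 + 1.2225 + 1.2415 + 1.0410 + 0.2678 + 0.7301 + 7.0322 + 0.4115 = 14.815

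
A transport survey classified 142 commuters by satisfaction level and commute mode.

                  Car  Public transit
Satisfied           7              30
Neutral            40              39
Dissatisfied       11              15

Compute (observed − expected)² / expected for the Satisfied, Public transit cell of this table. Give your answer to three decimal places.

3.007

Row total (Satisfied) = 37; column total (Public transit) = 84; N = 142.
Expected count E = 37 × 84 / 142 = 21.8873.
Contribution = (O − E)²/E = (30 − 21.8873)² / 21.8873 = 3.007.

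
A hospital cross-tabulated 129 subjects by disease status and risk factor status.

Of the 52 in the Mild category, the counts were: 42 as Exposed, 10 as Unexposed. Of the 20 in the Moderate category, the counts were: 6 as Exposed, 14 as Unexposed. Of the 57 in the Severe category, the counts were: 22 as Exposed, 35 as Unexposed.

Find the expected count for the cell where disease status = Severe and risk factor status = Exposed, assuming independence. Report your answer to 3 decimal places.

30.930

Row total (Severe) = 57; column total (Exposed) = 70; grand total N = 129.
Expected count = (row total × column total) / N = 57 × 70 / 129 = 30.930.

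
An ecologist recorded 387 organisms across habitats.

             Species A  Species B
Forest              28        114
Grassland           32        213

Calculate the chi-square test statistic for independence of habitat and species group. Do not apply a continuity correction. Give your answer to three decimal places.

3.041

Row totals: 142, 245. Column totals: 60, 327. Grand total N = 387.
Expected counts (row total × column total / N):
  Forest, Species A: 142×60/387 = 22.0155
  Forest, Species B: 142×327/387 = 119.9845
  Grassland, Species A: 245×60/387 = 37.9845
  Grassland, Species B: 245×327/387 = 207.0155
Contributions (O − E)²/E:
  (28 − 22.0155)²/22.0155 = 1.6268
  (114 − 119.9845)²/119.9845 = 0.2985
  (32 − 37.9845)²/37.9845 = 0.9429
  (213 − 207.0155)²/207.0155 = 0.1730
χ² = 1.6268 + 0.2985 + 0.9429 + 0.1730 = 3.041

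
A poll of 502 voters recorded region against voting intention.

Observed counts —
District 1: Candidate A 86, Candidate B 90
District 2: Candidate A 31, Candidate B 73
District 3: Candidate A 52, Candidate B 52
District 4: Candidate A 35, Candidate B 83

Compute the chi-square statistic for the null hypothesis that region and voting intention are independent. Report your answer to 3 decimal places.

Row totals: 176, 104, 104, 118. Column totals: 204, 298. Grand total N = 502.
Expected counts (row total × column total / N):
  District 1, Candidate A: 176×204/502 = 71.5219
  District 1, Candidate B: 176×298/502 = 104.4781
  District 2, Candidate A: 104×204/502 = 42.2629
  District 2, Candidate B: 104×298/502 = 61.7371
  District 3, Candidate A: 104×204/502 = 42.2629
  District 3, Candidate B: 104×298/502 = 61.7371
  District 4, Candidate A: 118×204/502 = 47.9522
  District 4, Candidate B: 118×298/502 = 70.0478
Contributions (O − E)²/E:
  (86 − 71.5219)²/71.5219 = 2.9308
  (90 − 104.4781)²/104.4781 = 2.0063
  (31 − 42.2629)²/42.2629 = 3.0015
  (73 − 61.7371)²/61.7371 = 2.0547
  (52 − 42.2629)²/42.2629 = 2.2434
  (52 − 61.7371)²/61.7371 = 1.5357
  (35 − 47.9522)²/47.9522 = 3.4985
  (83 − 70.0478)²/70.0478 = 2.3949
χ² = 2.9308 + 2.0063 + 3.0015 + 2.0547 + 2.2434 + 1.5357 + 3.4985 + 2.3949 = 19.666

19.666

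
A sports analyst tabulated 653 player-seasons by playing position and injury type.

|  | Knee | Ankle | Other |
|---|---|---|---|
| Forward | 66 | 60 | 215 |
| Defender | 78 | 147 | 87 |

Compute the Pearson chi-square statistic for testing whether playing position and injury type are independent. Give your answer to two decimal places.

Row totals: 341, 312. Column totals: 144, 207, 302. Grand total N = 653.
Expected counts (row total × column total / N):
  Forward, Knee: 341×144/653 = 75.1975
  Forward, Ankle: 341×207/653 = 108.0965
  Forward, Other: 341×302/653 = 157.7060
  Defender, Knee: 312×144/653 = 68.8025
  Defender, Ankle: 312×207/653 = 98.9035
  Defender, Other: 312×302/653 = 144.2940
Contributions (O − E)²/E:
  (66 − 75.1975)²/75.1975 = 1.1250
  (60 − 108.0965)²/108.0965 = 21.4001
  (215 − 157.7060)²/157.7060 = 20.8147
  (78 − 68.8025)²/68.8025 = 1.2295
  (147 − 98.9035)²/98.9035 = 23.3892
  (87 − 144.2940)²/144.2940 = 22.7494
χ² = 1.1250 + 21.4001 + 20.8147 + 1.2295 + 23.3892 + 22.7494 = 90.71

90.71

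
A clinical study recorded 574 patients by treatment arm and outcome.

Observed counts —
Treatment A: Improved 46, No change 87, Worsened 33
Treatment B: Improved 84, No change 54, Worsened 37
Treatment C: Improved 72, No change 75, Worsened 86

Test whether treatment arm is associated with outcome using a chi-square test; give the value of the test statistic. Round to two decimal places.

Row totals: 166, 175, 233. Column totals: 202, 216, 156. Grand total N = 574.
Expected counts (row total × column total / N):
  Treatment A, Improved: 166×202/574 = 58.4181
  Treatment A, No change: 166×216/574 = 62.4669
  Treatment A, Worsened: 166×156/574 = 45.1150
  Treatment B, Improved: 175×202/574 = 61.5854
  Treatment B, No change: 175×216/574 = 65.8537
  Treatment B, Worsened: 175×156/574 = 47.5610
  Treatment C, Improved: 233×202/574 = 81.9965
  Treatment C, No change: 233×216/574 = 87.6794
  Treatment C, Worsened: 233×156/574 = 63.3240
Contributions (O − E)²/E:
  (46 − 58.4181)²/58.4181 = 2.6398
  (87 − 62.4669)²/62.4669 = 9.6351
  (33 − 45.1150)²/45.1150 = 3.2533
  (84 − 61.5854)²/61.5854 = 8.1580
  (54 − 65.8537)²/65.8537 = 2.1337
  (37 − 47.5610)²/47.5610 = 2.3451
  (72 − 81.9965)²/81.9965 = 1.2187
  (75 − 87.6794)²/87.6794 = 1.8336
  (86 − 63.3240)²/63.3240 = 8.1202
χ² = 2.6398 + 9.6351 + 3.2533 + 8.1580 + 2.1337 + 2.3451 + 1.2187 + 1.8336 + 8.1202 = 39.34

39.34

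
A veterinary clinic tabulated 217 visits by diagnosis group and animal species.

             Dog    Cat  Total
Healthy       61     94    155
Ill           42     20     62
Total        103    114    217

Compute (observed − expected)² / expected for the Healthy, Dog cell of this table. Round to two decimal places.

Row total (Healthy) = 155; column total (Dog) = 103; N = 217.
Expected count E = 155 × 103 / 217 = 73.571.
Contribution = (O − E)²/E = (61 − 73.571)² / 73.571 = 2.15.

2.15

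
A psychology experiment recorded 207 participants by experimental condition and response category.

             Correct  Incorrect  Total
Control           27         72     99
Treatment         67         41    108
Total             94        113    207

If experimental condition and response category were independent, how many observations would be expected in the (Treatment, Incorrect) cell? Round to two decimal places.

58.96

Row total (Treatment) = 108; column total (Incorrect) = 113; grand total N = 207.
Expected count = (row total × column total) / N = 108 × 113 / 207 = 58.96.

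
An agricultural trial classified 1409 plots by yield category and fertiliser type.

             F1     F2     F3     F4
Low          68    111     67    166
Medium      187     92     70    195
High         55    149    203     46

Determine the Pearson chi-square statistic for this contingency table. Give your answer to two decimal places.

291.86

Row totals: 412, 544, 453. Column totals: 310, 352, 340, 407. Grand total N = 1409.
Expected counts (row total × column total / N):
  Low, F1: 412×310/1409 = 90.646
  Low, F2: 412×352/1409 = 102.927
  Low, F3: 412×340/1409 = 99.418
  Low, F4: 412×407/1409 = 119.009
  Medium, F1: 544×310/1409 = 119.688
  Medium, F2: 544×352/1409 = 135.903
  Medium, F3: 544×340/1409 = 131.270
  Medium, F4: 544×407/1409 = 157.138
  High, F1: 453×310/1409 = 99.666
  High, F2: 453×352/1409 = 113.170
  High, F3: 453×340/1409 = 109.312
  High, F4: 453×407/1409 = 130.852
Contributions (O − E)²/E:
  (68 − 90.646)²/90.646 = 5.6576
  (111 − 102.927)²/102.927 = 0.6332
  (67 − 99.418)²/99.418 = 10.5708
  (166 − 119.009)²/119.009 = 18.5545
  (187 − 119.688)²/119.688 = 37.8560
  (92 − 135.903)²/135.903 = 14.1827
  (70 − 131.270)²/131.270 = 28.5976
  (195 − 157.138)²/157.138 = 9.1228
  (55 − 99.666)²/99.666 = 20.0174
  (149 − 113.170)²/113.170 = 11.3439
  (203 − 109.312)²/109.312 = 80.2971
  (46 − 130.852)²/130.852 = 55.0229
χ² = 5.6576 + 0.6332 + 10.5708 + 18.5545 + 37.8560 + 14.1827 + 28.5976 + 9.1228 + 20.0174 + 11.3439 + 80.2971 + 55.0229 = 291.86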